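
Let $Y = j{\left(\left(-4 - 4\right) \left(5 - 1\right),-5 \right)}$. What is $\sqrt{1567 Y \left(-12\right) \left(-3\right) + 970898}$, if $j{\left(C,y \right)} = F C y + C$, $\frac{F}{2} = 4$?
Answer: $\sqrt{71373074} \approx 8448.3$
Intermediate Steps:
$F = 8$ ($F = 2 \cdot 4 = 8$)
$j{\left(C,y \right)} = C + 8 C y$ ($j{\left(C,y \right)} = 8 C y + C = C + 8 C y$)
$Y = 1248$ ($Y = \left(-4 - 4\right) \left(5 - 1\right) \left(1 + 8 \left(-5\right)\right) = \left(-8\right) 4 \left(1 - 40\right) = \left(-32\right) \left(-39\right) = 1248$)
$\sqrt{1567 Y \left(-12\right) \left(-3\right) + 970898} = \sqrt{1567 \cdot 1248 \left(-12\right) \left(-3\right) + 970898} = \sqrt{1567 \left(\left(-14976\right) \left(-3\right)\right) + 970898} = \sqrt{1567 \cdot 44928 + 970898} = \sqrt{70402176 + 970898} = \sqrt{71373074}$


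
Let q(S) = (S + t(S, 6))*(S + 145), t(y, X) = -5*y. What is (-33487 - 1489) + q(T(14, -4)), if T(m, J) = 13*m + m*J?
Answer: -171560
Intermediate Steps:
T(m, J) = 13*m + J*m
q(S) = -4*S*(145 + S) (q(S) = (S - 5*S)*(S + 145) = (-4*S)*(145 + S) = -4*S*(145 + S))
(-33487 - 1489) + q(T(14, -4)) = (-33487 - 1489) + 4*(14*(13 - 4))*(-145 - 14*(13 - 4)) = -34976 + 4*(14*9)*(-145 - 14*9) = -34976 + 4*126*(-145 - 1*126) = -34976 + 4*126*(-145 - 126) = -34976 + 4*126*(-271) = -34976 - 136584 = -171560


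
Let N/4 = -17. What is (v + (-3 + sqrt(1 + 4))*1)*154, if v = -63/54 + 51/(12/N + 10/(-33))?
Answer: -13736107/807 + 154*sqrt(5) ≈ -16677.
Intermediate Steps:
N = -68 (N = 4*(-17) = -68)
v = -173549/1614 (v = -63/54 + 51/(12/(-68) + 10/(-33)) = -63*1/54 + 51/(12*(-1/68) + 10*(-1/33)) = -7/6 + 51/(-3/17 - 10/33) = -7/6 + 51/(-269/561) = -7/6 + 51*(-561/269) = -7/6 - 28611/269 = -173549/1614 ≈ -107.53)
(v + (-3 + sqrt(1 + 4))*1)*154 = (-173549/1614 + (-3 + sqrt(1 + 4))*1)*154 = (-173549/1614 + (-3 + sqrt(5))*1)*154 = (-173549/1614 + (-3 + sqrt(5)))*154 = (-178391/1614 + sqrt(5))*154 = -13736107/807 + 154*sqrt(5)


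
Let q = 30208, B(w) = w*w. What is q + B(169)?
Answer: 58769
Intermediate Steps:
B(w) = w²
q + B(169) = 30208 + 169² = 30208 + 28561 = 58769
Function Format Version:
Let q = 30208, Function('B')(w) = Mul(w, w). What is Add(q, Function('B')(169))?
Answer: 58769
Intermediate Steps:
Function('B')(w) = Pow(w, 2)
Add(q, Function('B')(169)) = Add(30208, Pow(169, 2)) = Add(30208, 28561) = 58769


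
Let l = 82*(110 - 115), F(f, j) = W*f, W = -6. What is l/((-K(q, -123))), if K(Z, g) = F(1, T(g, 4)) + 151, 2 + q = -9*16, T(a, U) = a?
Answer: 82/29 ≈ 2.8276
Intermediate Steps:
F(f, j) = -6*f
q = -146 (q = -2 - 9*16 = -2 - 144 = -146)
K(Z, g) = 145 (K(Z, g) = -6*1 + 151 = -6 + 151 = 145)
l = -410 (l = 82*(-5) = -410)
l/((-K(q, -123))) = -410/((-1*145)) = -410/(-145) = -410*(-1/145) = 82/29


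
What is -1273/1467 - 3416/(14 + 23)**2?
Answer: -6754009/2008323 ≈ -3.3630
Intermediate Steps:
-1273/1467 - 3416/(14 + 23)**2 = -1273*1/1467 - 3416/(37**2) = -1273/1467 - 3416/1369 = -6754009/2008323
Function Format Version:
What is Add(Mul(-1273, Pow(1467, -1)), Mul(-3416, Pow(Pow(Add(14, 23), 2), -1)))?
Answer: Rational(-6754009, 2008323) ≈ -3.3630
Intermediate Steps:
Add(Mul(-1273, Pow(1467, -1)), Mul(-3416, Pow(Pow(Add(14, 23), 2), -1))) = Add(Mul(-1273, Rational(1, 1467)), Mul(-3416, Pow(Pow(37, 2), -1))) = Add(Rational(-1273, 1467), Mul(-3416, Pow(1369, -1))) = Add(Rational(-1273, 1467), Mul(-3416, Rational(1, 1369))) = Add(Rational(-1273, 1467), Rational(-3416, 1369)) = Rational(-6754009, 2008323)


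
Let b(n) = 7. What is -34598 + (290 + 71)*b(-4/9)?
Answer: -32071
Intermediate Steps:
-34598 + (290 + 71)*b(-4/9) = -34598 + (290 + 71)*7 = -34598 + 361*7 = -34598 + 2527 = -32071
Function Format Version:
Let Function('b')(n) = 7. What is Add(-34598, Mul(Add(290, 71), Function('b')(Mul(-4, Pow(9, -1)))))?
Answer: -32071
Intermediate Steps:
Add(-34598, Mul(Add(290, 71), Function('b')(Mul(-4, Pow(9, -1))))) = Add(-34598, Mul(Add(290, 71), 7)) = Add(-34598, Mul(361, 7)) = Add(-34598, 2527) = -32071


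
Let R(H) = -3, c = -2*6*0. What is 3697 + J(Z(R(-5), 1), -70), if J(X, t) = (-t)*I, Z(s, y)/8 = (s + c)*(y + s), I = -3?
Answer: 3487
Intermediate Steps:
c = 0 (c = -12*0 = 0)
Z(s, y) = 8*s*(s + y) (Z(s, y) = 8*((s + 0)*(y + s)) = 8*(s*(s + y)) = 8*s*(s + y))
J(X, t) = 3*t (J(X, t) = -t*(-3) = 3*t)
3697 + J(Z(R(-5), 1), -70) = 3697 + 3*(-70) = 3697 - 210 = 3487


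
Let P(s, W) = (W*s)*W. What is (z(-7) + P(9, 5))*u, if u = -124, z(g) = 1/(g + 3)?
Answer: -27869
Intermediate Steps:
z(g) = 1/(3 + g)
P(s, W) = s*W**2
(z(-7) + P(9, 5))*u = (1/(3 - 7) + 9*5**2)*(-124) = (1/(-4) + 9*25)*(-124) = (-1/4 + 225)*(-124) = (899/4)*(-124) = -27869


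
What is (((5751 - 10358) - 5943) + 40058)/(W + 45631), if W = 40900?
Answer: 29508/86531 ≈ 0.34101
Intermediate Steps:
(((5751 - 10358) - 5943) + 40058)/(W + 45631) = (((5751 - 10358) - 5943) + 40058)/(40900 + 45631) = ((-4607 - 5943) + 40058)/86531 = (-10550 + 40058)*(1/86531) = 29508*(1/86531) = 29508/86531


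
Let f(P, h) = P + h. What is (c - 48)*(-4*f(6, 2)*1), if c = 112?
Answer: -2048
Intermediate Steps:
(c - 48)*(-4*f(6, 2)*1) = (112 - 48)*(-4*(6 + 2)*1) = 64*(-4*8*1) = 64*(-32*1) = 64*(-32) = -2048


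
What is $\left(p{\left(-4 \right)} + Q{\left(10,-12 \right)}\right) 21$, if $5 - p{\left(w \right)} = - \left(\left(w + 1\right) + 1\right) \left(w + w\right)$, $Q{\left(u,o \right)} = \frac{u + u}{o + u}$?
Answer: $231$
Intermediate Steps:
$Q{\left(u,o \right)} = \frac{2 u}{o + u}$
$p{\left(w \right)} = 5 + 2 w \left(2 + w\right)$ ($p{\left(w \right)} = 5 - - \left(\left(w + 1\right) + 1\right) \left(w + w\right) = 5 - - \left(\left(1 + w\right) + 1\right) 2 w = 5 - - \left(2 + w\right) 2 w = 5 - - 2 w \left(2 + w\right) = 5 + 2 w \left(2 + w\right)$)
$\left(p{\left(-4 \right)} + Q{\left(10,-12 \right)}\right) 21 = \left(\left(5 + 2 \left(-4\right)^{2} + 4 \left(-4\right)\right) + 2 \cdot 10 \frac{1}{-12 + 10}\right) 21 = \left(\left(5 + 2 \cdot 16 - 16\right) + 2 \cdot 10 \frac{1}{-2}\right) 21 = \left(\left(5 + 32 - 16\right) + 2 \cdot 10 \left(- \frac{1}{2}\right)\right) 21 = \left(21 - 10\right) 21 = 11 \cdot 21 = 231$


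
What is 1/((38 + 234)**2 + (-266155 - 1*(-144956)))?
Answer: -1/47215 ≈ -2.1180e-5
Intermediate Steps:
1/((38 + 234)**2 + (-266155 - 1*(-144956))) = 1/(272**2 + (-266155 + 144956)) = 1/(73984 - 121199) = 1/(-47215) = -1/47215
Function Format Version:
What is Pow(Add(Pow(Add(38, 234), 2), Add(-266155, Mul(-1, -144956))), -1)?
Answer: Rational(-1, 47215) ≈ -2.1180e-5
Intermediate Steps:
Pow(Add(Pow(Add(38, 234), 2), Add(-266155, Mul(-1, -144956))), -1) = Pow(Add(Pow(272, 2), Add(-266155, 144956)), -1) = Pow(Add(73984, -121199), -1) = Pow(-47215, -1) = Rational(-1, 47215)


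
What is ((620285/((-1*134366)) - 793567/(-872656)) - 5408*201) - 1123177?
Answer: -129578165634470599/58627648048 ≈ -2.2102e+6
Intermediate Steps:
((620285/((-1*134366)) - 793567/(-872656)) - 5408*201) - 1123177 = ((620285/(-134366) - 793567*(-1/872656)) - 1087008) - 1123177 = ((620285*(-1/134366) + 793567/872656) - 1087008) - 1123177 = ((-620285/134366 + 793567/872656) - 1087008) - 1123177 = (-217333501719/58627648048 - 1087008) - 1123177 = -63728939782862103/58627648048 - 1123177 = -129578165634470599/58627648048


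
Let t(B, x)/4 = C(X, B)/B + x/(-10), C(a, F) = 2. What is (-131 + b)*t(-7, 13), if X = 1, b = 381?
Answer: -11100/7 ≈ -1585.7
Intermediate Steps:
t(B, x) = 8/B - 2*x/5 (t(B, x) = 4*(2/B + x/(-10)) = 4*(2/B + x*(-1/10)) = 4*(2/B - x/10) = 8/B - 2*x/5)
(-131 + b)*t(-7, 13) = (-131 + 381)*(8/(-7) - 2/5*13) = 250*(8*(-1/7) - 26/5) = 250*(-8/7 - 26/5) = 250*(-222/35) = -11100/7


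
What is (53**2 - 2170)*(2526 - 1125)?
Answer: 895239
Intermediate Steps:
(53**2 - 2170)*(2526 - 1125) = (2809 - 2170)*1401 = 639*1401 = 895239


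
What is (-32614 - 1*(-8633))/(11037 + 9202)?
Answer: -23981/20239 ≈ -1.1849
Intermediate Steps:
(-32614 - 1*(-8633))/(11037 + 9202) = (-32614 + 8633)/20239 = -23981*1/20239 = -23981/20239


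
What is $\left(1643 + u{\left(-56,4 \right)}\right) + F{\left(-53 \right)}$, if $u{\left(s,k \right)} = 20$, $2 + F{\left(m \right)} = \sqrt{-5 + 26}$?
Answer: $1661 + \sqrt{21} \approx 1665.6$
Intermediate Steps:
$F{\left(m \right)} = -2 + \sqrt{21}$ ($F{\left(m \right)} = -2 + \sqrt{-5 + 26} = -2 + \sqrt{21}$)
$\left(1643 + u{\left(-56,4 \right)}\right) + F{\left(-53 \right)} = \left(1643 + 20\right) - \left(2 - \sqrt{21}\right) = 1663 - \left(2 - \sqrt{21}\right) = 1661 + \sqrt{21}$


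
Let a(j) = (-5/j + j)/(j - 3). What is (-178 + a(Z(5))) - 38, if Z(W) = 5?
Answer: -214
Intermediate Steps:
a(j) = (j - 5/j)/(-3 + j)
(-178 + a(Z(5))) - 38 = (-178 + (-5 + 5**2)/(5*(-3 + 5))) - 38 = (-178 + (1/5)*(-5 + 25)/2) - 38 = (-178 + (1/5)*(1/2)*20) - 38 = (-178 + 2) - 38 = -176 - 38 = -214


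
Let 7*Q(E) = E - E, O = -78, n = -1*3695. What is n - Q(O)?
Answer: -3695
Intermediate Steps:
n = -3695
Q(E) = 0 (Q(E) = (E - E)/7 = (1/7)*0 = 0)
n - Q(O) = -3695 - 1*0 = -3695 + 0 = -3695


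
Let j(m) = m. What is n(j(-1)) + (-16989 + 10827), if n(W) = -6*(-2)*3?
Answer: -6126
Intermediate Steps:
n(W) = 36 (n(W) = 12*3 = 36)
n(j(-1)) + (-16989 + 10827) = 36 + (-16989 + 10827) = 36 - 6162 = -6126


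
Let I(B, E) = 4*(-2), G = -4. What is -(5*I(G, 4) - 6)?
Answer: 46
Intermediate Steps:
I(B, E) = -8
-(5*I(G, 4) - 6) = -(5*(-8) - 6) = -(-40 - 6) = -1*(-46) = 46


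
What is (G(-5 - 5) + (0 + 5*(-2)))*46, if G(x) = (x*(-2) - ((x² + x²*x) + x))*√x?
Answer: -460 + 42780*I*√10 ≈ -460.0 + 1.3528e+5*I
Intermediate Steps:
G(x) = √x*(-x² - x³ - 3*x) (G(x) = (-2*x - ((x² + x³) + x))*√x = (-2*x - (x + x² + x³))*√x = (-2*x + (-x - x² - x³))*√x = (-x² - x³ - 3*x)*√x = √x*(-x² - x³ - 3*x))
(G(-5 - 5) + (0 + 5*(-2)))*46 = ((-5 - 5)^(3/2)*(-3 - (-5 - 5) - (-5 - 5)²) + (0 + 5*(-2)))*46 = ((-10)^(3/2)*(-3 - 1*(-10) - 1*(-10)²) + (0 - 10))*46 = ((-10*I*√10)*(-3 + 10 - 1*100) - 10)*46 = ((-10*I*√10)*(-3 + 10 - 100) - 10)*46 = (-10*I*√10*(-93) - 10)*46 = (930*I*√10 - 10)*46 = (-10 + 930*I*√10)*46 = -460 + 42780*I*√10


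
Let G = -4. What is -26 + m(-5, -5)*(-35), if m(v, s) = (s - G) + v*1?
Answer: 184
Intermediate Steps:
m(v, s) = 4 + s + v (m(v, s) = (s - 1*(-4)) + v*1 = (s + 4) + v = (4 + s) + v = 4 + s + v)
-26 + m(-5, -5)*(-35) = -26 + (4 - 5 - 5)*(-35) = -26 - 6*(-35) = -26 + 210 = 184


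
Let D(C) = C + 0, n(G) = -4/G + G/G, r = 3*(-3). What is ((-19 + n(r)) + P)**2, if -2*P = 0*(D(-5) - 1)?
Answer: 24964/81 ≈ 308.20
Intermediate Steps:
r = -9
n(G) = 1 - 4/G (n(G) = -4/G + 1 = 1 - 4/G)
D(C) = C
P = 0 (P = -0*(-5 - 1) = -0*(-6) = -1/2*0 = 0)
((-19 + n(r)) + P)**2 = ((-19 + (-4 - 9)/(-9)) + 0)**2 = ((-19 - 1/9*(-13)) + 0)**2 = ((-19 + 13/9) + 0)**2 = (-158/9 + 0)**2 = (-158/9)**2 = 24964/81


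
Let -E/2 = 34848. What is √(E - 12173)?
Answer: I*√81869 ≈ 286.13*I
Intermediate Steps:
E = -69696 (E = -2*34848 = -69696)
√(E - 12173) = √(-69696 - 12173) = √(-81869) = I*√81869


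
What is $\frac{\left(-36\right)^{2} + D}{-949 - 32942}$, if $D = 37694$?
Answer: $- \frac{38990}{33891} \approx -1.1505$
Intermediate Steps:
$\frac{\left(-36\right)^{2} + D}{-949 - 32942} = \frac{\left(-36\right)^{2} + 37694}{-949 - 32942} = \frac{1296 + 37694}{-33891} = 38990 \left(- \frac{1}{33891}\right) = - \frac{38990}{33891}$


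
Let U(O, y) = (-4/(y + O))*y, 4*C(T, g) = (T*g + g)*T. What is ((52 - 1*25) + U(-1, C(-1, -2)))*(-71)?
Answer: -1917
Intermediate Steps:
C(T, g) = T*(g + T*g)/4 (C(T, g) = ((T*g + g)*T)/4 = ((g + T*g)*T)/4 = (T*(g + T*g))/4 = T*(g + T*g)/4)
U(O, y) = -4*y/(O + y) (U(O, y) = (-4/(O + y))*y = -4*y/(O + y))
((52 - 1*25) + U(-1, C(-1, -2)))*(-71) = ((52 - 1*25) - 4*(1/4)*(-1)*(-2)*(1 - 1)/(-1 + (1/4)*(-1)*(-2)*(1 - 1)))*(-71) = ((52 - 25) - 4*(1/4)*(-1)*(-2)*0/(-1 + (1/4)*(-1)*(-2)*0))*(-71) = (27 - 4*0/(-1 + 0))*(-71) = (27 - 4*0/(-1))*(-71) = (27 - 4*0*(-1))*(-71) = (27 + 0)*(-71) = 27*(-71) = -1917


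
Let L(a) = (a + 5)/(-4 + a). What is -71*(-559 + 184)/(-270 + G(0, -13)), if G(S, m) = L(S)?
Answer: -21300/217 ≈ -98.157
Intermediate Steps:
L(a) = (5 + a)/(-4 + a)
G(S, m) = (5 + S)/(-4 + S)
-71*(-559 + 184)/(-270 + G(0, -13)) = -71*(-559 + 184)/(-270 + (5 + 0)/(-4 + 0)) = -(-26625)/(-270 + 5/(-4)) = -(-26625)/(-270 - ¼*5) = -(-26625)/(-270 - 5/4) = -(-26625)/(-1085/4) = -(-26625)*(-4)/1085 = -71*300/217 = -21300/217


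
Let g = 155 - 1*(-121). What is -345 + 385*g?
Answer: 105915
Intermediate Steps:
g = 276 (g = 155 + 121 = 276)
-345 + 385*g = -345 + 385*276 = -345 + 106260 = 105915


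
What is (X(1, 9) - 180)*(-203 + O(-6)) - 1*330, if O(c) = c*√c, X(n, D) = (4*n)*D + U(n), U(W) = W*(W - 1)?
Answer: 28902 + 864*I*√6 ≈ 28902.0 + 2116.4*I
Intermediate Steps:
U(W) = W*(-1 + W)
X(n, D) = n*(-1 + n) + 4*D*n (X(n, D) = (4*n)*D + n*(-1 + n) = 4*D*n + n*(-1 + n) = n*(-1 + n) + 4*D*n)
O(c) = c^(3/2)
(X(1, 9) - 180)*(-203 + O(-6)) - 1*330 = (1*(-1 + 1 + 4*9) - 180)*(-203 + (-6)^(3/2)) - 1*330 = (1*(-1 + 1 + 36) - 180)*(-203 - 6*I*√6) - 330 = (1*36 - 180)*(-203 - 6*I*√6) - 330 = (36 - 180)*(-203 - 6*I*√6) - 330 = -144*(-203 - 6*I*√6) - 330 = (29232 + 864*I*√6) - 330 = 28902 + 864*I*√6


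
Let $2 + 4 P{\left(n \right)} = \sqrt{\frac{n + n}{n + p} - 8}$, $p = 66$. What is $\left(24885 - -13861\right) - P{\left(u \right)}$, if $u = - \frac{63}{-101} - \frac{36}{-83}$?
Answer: $\frac{77493}{2} - \frac{i \sqrt{279785691578}}{749524} \approx 38747.0 - 0.70571 i$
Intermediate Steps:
$u = \frac{8865}{8383}$ ($u = \left(-63\right) \left(- \frac{1}{101}\right) - - \frac{36}{83} = \frac{63}{101} + \frac{36}{83} = \frac{8865}{8383} \approx 1.0575$)
$P{\left(n \right)} = - \frac{1}{2} + \frac{\sqrt{-8 + \frac{2 n}{66 + n}}}{4}$ ($P{\left(n \right)} = - \frac{1}{2} + \frac{\sqrt{\frac{n + n}{n + 66} - 8}}{4} = - \frac{1}{2} + \frac{\sqrt{\frac{2 n}{66 + n} - 8}}{4} = - \frac{1}{2} + \frac{\sqrt{-8 + \frac{2 n}{66 + n}}}{4}$)
$\left(24885 - -13861\right) - P{\left(u \right)} = \left(24885 - -13861\right) - \left(- \frac{1}{2} + \frac{\sqrt{6} \sqrt{\frac{-88 - \frac{8865}{8383}}{66 + \frac{8865}{8383}}}}{4}\right) = \left(24885 + 13861\right) - \left(- \frac{1}{2} + \frac{\sqrt{6} \sqrt{\frac{-88 - \frac{8865}{8383}}{\frac{562143}{8383}}}}{4}\right) = 38746 - \left(- \frac{1}{2} + \frac{\sqrt{6} \sqrt{\frac{8383}{562143} \left(- \frac{746569}{8383}\right)}}{4}\right) = 38746 - \left(- \frac{1}{2} + \frac{\sqrt{6} \sqrt{- \frac{746569}{562143}}}{4}\right) = 38746 - \left(- \frac{1}{2} + \frac{\sqrt{6} \frac{i \sqrt{419678537367}}{562143}}{4}\right) = 38746 - \left(- \frac{1}{2} + \frac{i \sqrt{279785691578}}{749524}\right) = 38746 + \left(\frac{1}{2} - \frac{i \sqrt{279785691578}}{749524}\right) = \frac{77493}{2} - \frac{i \sqrt{279785691578}}{749524}$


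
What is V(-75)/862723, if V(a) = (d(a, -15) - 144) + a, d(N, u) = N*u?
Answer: 906/862723 ≈ 0.0010502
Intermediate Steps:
V(a) = -144 - 14*a (V(a) = (a*(-15) - 144) + a = (-15*a - 144) + a = (-144 - 15*a) + a = -144 - 14*a)
V(-75)/862723 = (-144 - 14*(-75))/862723 = (-144 + 1050)*(1/862723) = 906*(1/862723) = 906/862723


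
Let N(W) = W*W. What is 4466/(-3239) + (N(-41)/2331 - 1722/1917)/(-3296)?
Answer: -2436069176651/1766846307744 ≈ -1.3788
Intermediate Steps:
N(W) = W²
4466/(-3239) + (N(-41)/2331 - 1722/1917)/(-3296) = 4466/(-3239) + ((-41)²/2331 - 1722/1917)/(-3296) = 4466*(-1/3239) + (1681*(1/2331) - 1722*1/1917)*(-1/3296) = -4466/3239 + (1681/2331 - 574/639)*(-1/3296) = -4466/3239 - 29315/165501*(-1/3296) = -4466/3239 + 29315/545491296 = -2436069176651/1766846307744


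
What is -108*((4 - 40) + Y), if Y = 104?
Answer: -7344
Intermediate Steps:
-108*((4 - 40) + Y) = -108*((4 - 40) + 104) = -108*(-36 + 104) = -108*68 = -7344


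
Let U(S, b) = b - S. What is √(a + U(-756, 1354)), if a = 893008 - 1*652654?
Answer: 4*√15154 ≈ 492.41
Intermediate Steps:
a = 240354 (a = 893008 - 652654 = 240354)
√(a + U(-756, 1354)) = √(240354 + (1354 - 1*(-756))) = √(240354 + (1354 + 756)) = √(240354 + 2110) = √242464 = 4*√15154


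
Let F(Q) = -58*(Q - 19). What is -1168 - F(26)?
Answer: -762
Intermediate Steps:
F(Q) = 1102 - 58*Q (F(Q) = -58*(-19 + Q) = 1102 - 58*Q)
-1168 - F(26) = -1168 - (1102 - 58*26) = -1168 - (1102 - 1508) = -1168 - 1*(-406) = -1168 + 406 = -762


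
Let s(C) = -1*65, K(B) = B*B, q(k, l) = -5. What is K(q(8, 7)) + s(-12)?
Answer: -40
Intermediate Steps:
K(B) = B**2
s(C) = -65
K(q(8, 7)) + s(-12) = (-5)**2 - 65 = 25 - 65 = -40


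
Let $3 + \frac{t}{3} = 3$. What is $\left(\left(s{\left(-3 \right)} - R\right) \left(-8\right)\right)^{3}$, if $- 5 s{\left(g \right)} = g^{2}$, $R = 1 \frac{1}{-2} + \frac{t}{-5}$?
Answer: $\frac{140608}{125} \approx 1124.9$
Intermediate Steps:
$t = 0$ ($t = -9 + 3 \cdot 3 = -9 + 9 = 0$)
$R = - \frac{1}{2}$ ($R = 1 \frac{1}{-2} + \frac{0}{-5} = 1 \left(- \frac{1}{2}\right) + 0 \left(- \frac{1}{5}\right) = - \frac{1}{2} + 0 = - \frac{1}{2} \approx -0.5$)
$s{\left(g \right)} = - \frac{g^{2}}{5}$
$\left(\left(s{\left(-3 \right)} - R\right) \left(-8\right)\right)^{3} = \left(\left(- \frac{\left(-3\right)^{2}}{5} - - \frac{1}{2}\right) \left(-8\right)\right)^{3} = \left(\left(\left(- \frac{1}{5}\right) 9 + \frac{1}{2}\right) \left(-8\right)\right)^{3} = \left(\left(- \frac{9}{5} + \frac{1}{2}\right) \left(-8\right)\right)^{3} = \left(\left(- \frac{13}{10}\right) \left(-8\right)\right)^{3} = \left(\frac{52}{5}\right)^{3} = \frac{140608}{125}$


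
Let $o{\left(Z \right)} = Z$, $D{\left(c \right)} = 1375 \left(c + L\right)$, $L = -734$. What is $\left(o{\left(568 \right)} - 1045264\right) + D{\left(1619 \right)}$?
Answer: $172179$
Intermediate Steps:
$D{\left(c \right)} = -1009250 + 1375 c$ ($D{\left(c \right)} = 1375 \left(c - 734\right) = 1375 \left(-734 + c\right) = -1009250 + 1375 c$)
$\left(o{\left(568 \right)} - 1045264\right) + D{\left(1619 \right)} = \left(568 - 1045264\right) + \left(-1009250 + 1375 \cdot 1619\right) = -1044696 + \left(-1009250 + 2226125\right) = -1044696 + 1216875 = 172179$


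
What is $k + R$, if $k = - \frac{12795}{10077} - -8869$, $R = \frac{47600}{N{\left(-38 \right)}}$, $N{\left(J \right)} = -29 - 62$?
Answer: $\frac{364385978}{43667} \approx 8344.7$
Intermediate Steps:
$N{\left(J \right)} = -91$
$R = - \frac{6800}{13}$ ($R = \frac{47600}{-91} = 47600 \left(- \frac{1}{91}\right) = - \frac{6800}{13} \approx -523.08$)
$k = \frac{29786706}{3359}$ ($k = \left(-12795\right) \frac{1}{10077} + 8869 = - \frac{4265}{3359} + 8869 = \frac{29786706}{3359} \approx 8867.7$)
$k + R = \frac{29786706}{3359} - \frac{6800}{13} = \frac{364385978}{43667}$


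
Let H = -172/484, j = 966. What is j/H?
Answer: -116886/43 ≈ -2718.3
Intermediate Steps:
H = -43/121 (H = -172*1/484 = -43/121 ≈ -0.35537)
j/H = 966/(-43/121) = 966*(-121/43) = -116886/43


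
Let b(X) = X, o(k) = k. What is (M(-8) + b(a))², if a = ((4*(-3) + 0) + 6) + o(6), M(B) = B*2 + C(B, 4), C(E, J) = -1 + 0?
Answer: 289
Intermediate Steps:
C(E, J) = -1
M(B) = -1 + 2*B (M(B) = B*2 - 1 = 2*B - 1 = -1 + 2*B)
a = 0 (a = ((4*(-3) + 0) + 6) + 6 = ((-12 + 0) + 6) + 6 = (-12 + 6) + 6 = -6 + 6 = 0)
(M(-8) + b(a))² = ((-1 + 2*(-8)) + 0)² = ((-1 - 16) + 0)² = (-17 + 0)² = (-17)² = 289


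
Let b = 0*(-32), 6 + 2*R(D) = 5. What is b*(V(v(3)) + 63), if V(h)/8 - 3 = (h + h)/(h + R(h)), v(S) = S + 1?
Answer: 0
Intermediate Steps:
R(D) = -1/2 (R(D) = -3 + (1/2)*5 = -3 + 5/2 = -1/2)
v(S) = 1 + S
V(h) = 24 + 16*h/(-1/2 + h) (V(h) = 24 + 8*((h + h)/(h - 1/2)) = 24 + 8*((2*h)/(-1/2 + h)) = 24 + 8*(2*h/(-1/2 + h)) = 24 + 16*h/(-1/2 + h))
b = 0
b*(V(v(3)) + 63) = 0*(8*(-3 + 10*(1 + 3))/(-1 + 2*(1 + 3)) + 63) = 0*(8*(-3 + 10*4)/(-1 + 2*4) + 63) = 0*(8*(-3 + 40)/(-1 + 8) + 63) = 0*(8*37/7 + 63) = 0*(8*(1/7)*37 + 63) = 0*(296/7 + 63) = 0*(737/7) = 0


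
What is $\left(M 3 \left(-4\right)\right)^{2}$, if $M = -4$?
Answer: $2304$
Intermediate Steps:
$\left(M 3 \left(-4\right)\right)^{2} = \left(\left(-4\right) 3 \left(-4\right)\right)^{2} = \left(\left(-12\right) \left(-4\right)\right)^{2} = 48^{2} = 2304$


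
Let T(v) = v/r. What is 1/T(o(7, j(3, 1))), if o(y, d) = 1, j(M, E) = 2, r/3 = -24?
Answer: -72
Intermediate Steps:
r = -72 (r = 3*(-24) = -72)
T(v) = -v/72 (T(v) = v/(-72) = v*(-1/72) = -v/72)
1/T(o(7, j(3, 1))) = 1/(-1/72*1) = 1/(-1/72) = -72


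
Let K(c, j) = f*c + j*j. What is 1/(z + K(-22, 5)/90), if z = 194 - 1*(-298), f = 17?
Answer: 90/43931 ≈ 0.0020487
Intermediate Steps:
K(c, j) = j² + 17*c (K(c, j) = 17*c + j*j = 17*c + j² = j² + 17*c)
z = 492 (z = 194 + 298 = 492)
1/(z + K(-22, 5)/90) = 1/(492 + (5² + 17*(-22))/90) = 1/(492 + (25 - 374)*(1/90)) = 1/(492 - 349*1/90) = 1/(492 - 349/90) = 1/(43931/90) = 90/43931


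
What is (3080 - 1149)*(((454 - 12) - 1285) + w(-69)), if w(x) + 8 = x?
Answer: -1776520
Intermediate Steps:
w(x) = -8 + x
(3080 - 1149)*(((454 - 12) - 1285) + w(-69)) = (3080 - 1149)*(((454 - 12) - 1285) + (-8 - 69)) = 1931*((442 - 1285) - 77) = 1931*(-843 - 77) = 1931*(-920) = -1776520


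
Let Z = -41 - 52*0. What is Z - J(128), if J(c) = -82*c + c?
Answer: 10327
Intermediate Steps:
J(c) = -81*c
Z = -41 (Z = -41 + 0 = -41)
Z - J(128) = -41 - (-81)*128 = -41 - 1*(-10368) = -41 + 10368 = 10327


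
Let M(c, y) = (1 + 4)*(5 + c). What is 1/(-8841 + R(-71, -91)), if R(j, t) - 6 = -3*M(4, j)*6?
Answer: -1/9645 ≈ -0.00010368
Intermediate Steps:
M(c, y) = 25 + 5*c (M(c, y) = 5*(5 + c) = 25 + 5*c)
R(j, t) = -804 (R(j, t) = 6 - 3*(25 + 5*4)*6 = 6 - 3*(25 + 20)*6 = 6 - 3*45*6 = 6 - 135*6 = 6 - 810 = -804)
1/(-8841 + R(-71, -91)) = 1/(-8841 - 804) = 1/(-9645) = -1/9645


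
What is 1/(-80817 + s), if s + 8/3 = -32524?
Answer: -3/340031 ≈ -8.8227e-6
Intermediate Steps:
s = -97580/3 (s = -8/3 - 32524 = -97580/3 ≈ -32527.)
1/(-80817 + s) = 1/(-80817 - 97580/3) = 1/(-340031/3) = -3/340031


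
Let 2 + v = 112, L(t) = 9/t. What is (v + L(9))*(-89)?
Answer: -9879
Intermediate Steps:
v = 110 (v = -2 + 112 = 110)
(v + L(9))*(-89) = (110 + 9/9)*(-89) = (110 + 9*(⅑))*(-89) = (110 + 1)*(-89) = 111*(-89) = -9879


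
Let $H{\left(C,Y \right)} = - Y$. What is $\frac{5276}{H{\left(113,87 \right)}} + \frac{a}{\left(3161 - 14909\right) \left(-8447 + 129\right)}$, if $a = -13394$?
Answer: $- \frac{85928527957}{1416938028} \approx -60.644$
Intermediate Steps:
$\frac{5276}{H{\left(113,87 \right)}} + \frac{a}{\left(3161 - 14909\right) \left(-8447 + 129\right)} = \frac{5276}{\left(-1\right) 87} - \frac{13394}{\left(3161 - 14909\right) \left(-8447 + 129\right)} = \frac{5276}{-87} - \frac{13394}{\left(-11748\right) \left(-8318\right)} = 5276 \left(- \frac{1}{87}\right) - \frac{13394}{97719864} = - \frac{5276}{87} - \frac{6697}{48859932} = - \frac{85928527957}{1416938028}$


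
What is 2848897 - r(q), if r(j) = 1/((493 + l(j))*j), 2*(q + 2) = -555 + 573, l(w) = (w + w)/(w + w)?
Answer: 9851485825/3458 ≈ 2.8489e+6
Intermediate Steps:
l(w) = 1 (l(w) = (2*w)/((2*w)) = (2*w)*(1/(2*w)) = 1)
q = 7 (q = -2 + (-555 + 573)/2 = -2 + (½)*18 = -2 + 9 = 7)
r(j) = 1/(494*j) (r(j) = 1/((493 + 1)*j) = 1/(494*j))
2848897 - r(q) = 2848897 - 1/(494*7) = 2848897 - 1*1/3458 = 2848897 - 1/3458 = 9851485825/3458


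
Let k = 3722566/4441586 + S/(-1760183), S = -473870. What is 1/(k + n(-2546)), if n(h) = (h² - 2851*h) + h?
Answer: 3909002085119/53702719318381081403 ≈ 7.2790e-8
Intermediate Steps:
n(h) = h² - 2850*h
k = 4328565873699/3909002085119 (k = 3722566/4441586 - 473870/(-1760183) = 3722566*(1/4441586) - 473870*(-1/1760183) = 1861283/2220793 + 473870/1760183 = 4328565873699/3909002085119 ≈ 1.1073)
1/(k + n(-2546)) = 1/(4328565873699/3909002085119 - 2546*(-2850 - 2546)) = 1/(4328565873699/3909002085119 - 2546*(-5396)) = 1/(4328565873699/3909002085119 + 13738216) = 1/(53702719318381081403/3909002085119) = 3909002085119/53702719318381081403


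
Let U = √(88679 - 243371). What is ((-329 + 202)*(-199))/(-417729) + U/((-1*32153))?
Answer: -25273/417729 - 6*I*√4297/32153 ≈ -0.060501 - 0.012232*I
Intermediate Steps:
U = 6*I*√4297 (U = √(-154692) = 6*I*√4297 ≈ 393.31*I)
((-329 + 202)*(-199))/(-417729) + U/((-1*32153)) = ((-329 + 202)*(-199))/(-417729) + (6*I*√4297)/((-1*32153)) = -127*(-199)*(-1/417729) + (6*I*√4297)/(-32153) = 25273*(-1/417729) + (6*I*√4297)*(-1/32153) = -25273/417729 - 6*I*√4297/32153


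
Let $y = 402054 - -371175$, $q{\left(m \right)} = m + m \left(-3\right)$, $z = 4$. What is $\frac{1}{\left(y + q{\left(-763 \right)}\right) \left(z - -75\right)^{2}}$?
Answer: $\frac{1}{4835245955} \approx 2.0681 \cdot 10^{-10}$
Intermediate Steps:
$q{\left(m \right)} = - 2 m$ ($q{\left(m \right)} = m - 3 m = - 2 m$)
$y = 773229$ ($y = 402054 + 371175 = 773229$)
$\frac{1}{\left(y + q{\left(-763 \right)}\right) \left(z - -75\right)^{2}} = \frac{1}{\left(773229 - -1526\right) \left(4 - -75\right)^{2}} = \frac{1}{\left(773229 + 1526\right) \left(4 + 75\right)^{2}} = \frac{1}{774755 \cdot 79^{2}} = \frac{1}{774755 \cdot 6241} = \frac{1}{774755} \cdot \frac{1}{6241} = \frac{1}{4835245955}$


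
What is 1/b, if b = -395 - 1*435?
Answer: -1/830 ≈ -0.0012048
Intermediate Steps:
b = -830 (b = -395 - 435 = -830)
1/b = 1/(-830) = -1/830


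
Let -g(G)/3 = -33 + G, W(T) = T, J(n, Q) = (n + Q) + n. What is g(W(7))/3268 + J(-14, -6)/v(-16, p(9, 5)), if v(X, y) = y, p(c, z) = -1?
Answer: 55595/1634 ≈ 34.024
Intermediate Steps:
J(n, Q) = Q + 2*n (J(n, Q) = (Q + n) + n = Q + 2*n)
g(G) = 99 - 3*G (g(G) = -3*(-33 + G) = 99 - 3*G)
g(W(7))/3268 + J(-14, -6)/v(-16, p(9, 5)) = (99 - 3*7)/3268 + (-6 + 2*(-14))/(-1) = (99 - 21)*(1/3268) + (-6 - 28)*(-1) = 78*(1/3268) - 34*(-1) = 39/1634 + 34 = 55595/1634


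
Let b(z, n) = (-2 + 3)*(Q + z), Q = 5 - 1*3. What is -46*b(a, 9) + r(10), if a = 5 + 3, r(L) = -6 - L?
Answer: -476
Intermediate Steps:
Q = 2 (Q = 5 - 3 = 2)
a = 8
b(z, n) = 2 + z (b(z, n) = (-2 + 3)*(2 + z) = 1*(2 + z) = 2 + z)
-46*b(a, 9) + r(10) = -46*(2 + 8) + (-6 - 1*10) = -46*10 + (-6 - 10) = -460 - 16 = -476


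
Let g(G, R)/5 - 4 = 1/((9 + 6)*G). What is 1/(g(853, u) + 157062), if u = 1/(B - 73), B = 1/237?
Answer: 2559/401972839 ≈ 6.3661e-6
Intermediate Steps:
B = 1/237 ≈ 0.0042194
u = -237/17300 (u = 1/(1/237 - 73) = 1/(-17300/237) = -237/17300 ≈ -0.013699)
g(G, R) = 20 + 1/(3*G) (g(G, R) = 20 + 5/(((9 + 6)*G)) = 20 + 5/((15*G)) = 20 + 5*(1/(15*G)) = 20 + 1/(3*G))
1/(g(853, u) + 157062) = 1/((20 + (1/3)/853) + 157062) = 1/((20 + (1/3)*(1/853)) + 157062) = 1/((20 + 1/2559) + 157062) = 1/(51181/2559 + 157062) = 1/(401972839/2559) = 2559/401972839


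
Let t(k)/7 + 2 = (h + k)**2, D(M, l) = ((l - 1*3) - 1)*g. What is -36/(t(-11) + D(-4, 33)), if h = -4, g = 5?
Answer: -18/853 ≈ -0.021102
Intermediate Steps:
D(M, l) = -20 + 5*l (D(M, l) = ((l - 1*3) - 1)*5 = ((l - 3) - 1)*5 = ((-3 + l) - 1)*5 = (-4 + l)*5 = -20 + 5*l)
t(k) = -14 + 7*(-4 + k)**2
-36/(t(-11) + D(-4, 33)) = -36/((-14 + 7*(-4 - 11)**2) + (-20 + 5*33)) = -36/((-14 + 7*(-15)**2) + (-20 + 165)) = -36/((-14 + 7*225) + 145) = -36/((-14 + 1575) + 145) = -36/(1561 + 145) = -36/1706 = -36*1/1706 = -18/853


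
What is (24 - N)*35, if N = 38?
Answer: -490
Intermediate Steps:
(24 - N)*35 = (24 - 1*38)*35 = (24 - 38)*35 = -14*35 = -490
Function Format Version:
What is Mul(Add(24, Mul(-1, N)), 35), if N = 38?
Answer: -490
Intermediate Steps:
Mul(Add(24, Mul(-1, N)), 35) = Mul(Add(24, Mul(-1, 38)), 35) = Mul(Add(24, -38), 35) = Mul(-14, 35) = -490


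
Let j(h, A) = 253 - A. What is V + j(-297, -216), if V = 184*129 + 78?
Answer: 24283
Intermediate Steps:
V = 23814 (V = 23736 + 78 = 23814)
V + j(-297, -216) = 23814 + (253 - 1*(-216)) = 23814 + (253 + 216) = 23814 + 469 = 24283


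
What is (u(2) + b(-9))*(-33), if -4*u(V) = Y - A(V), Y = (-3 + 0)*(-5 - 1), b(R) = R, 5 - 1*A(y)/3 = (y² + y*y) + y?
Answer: 2277/4 ≈ 569.25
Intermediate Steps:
A(y) = 15 - 6*y² - 3*y (A(y) = 15 - 3*((y² + y*y) + y) = 15 - 3*((y² + y²) + y) = 15 - 3*(2*y² + y) = 15 - 3*(y + 2*y²) = 15 + (-6*y² - 3*y) = 15 - 6*y² - 3*y)
Y = 18 (Y = -3*(-6) = 18)
u(V) = -¾ - 3*V²/2 - 3*V/4 (u(V) = -(18 - (15 - 6*V² - 3*V))/4 = -(18 + (-15 + 3*V + 6*V²))/4 = -(3 + 3*V + 6*V²)/4 = -¾ - 3*V²/2 - 3*V/4)
(u(2) + b(-9))*(-33) = ((-¾ - 3/2*2² - ¾*2) - 9)*(-33) = ((-¾ - 3/2*4 - 3/2) - 9)*(-33) = ((-¾ - 6 - 3/2) - 9)*(-33) = (-33/4 - 9)*(-33) = -69/4*(-33) = 2277/4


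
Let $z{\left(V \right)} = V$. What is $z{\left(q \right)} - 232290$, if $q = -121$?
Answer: $-232411$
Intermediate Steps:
$z{\left(q \right)} - 232290 = -121 - 232290 = -232411$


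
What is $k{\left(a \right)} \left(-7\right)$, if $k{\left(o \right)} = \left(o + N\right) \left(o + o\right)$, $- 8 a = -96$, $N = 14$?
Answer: $-4368$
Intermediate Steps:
$a = 12$ ($a = \left(- \frac{1}{8}\right) \left(-96\right) = 12$)
$k{\left(o \right)} = 2 o \left(14 + o\right)$ ($k{\left(o \right)} = \left(o + 14\right) \left(o + o\right) = \left(14 + o\right) 2 o = 2 o \left(14 + o\right)$)
$k{\left(a \right)} \left(-7\right) = 2 \cdot 12 \left(14 + 12\right) \left(-7\right) = 2 \cdot 12 \cdot 26 \left(-7\right) = 624 \left(-7\right) = -4368$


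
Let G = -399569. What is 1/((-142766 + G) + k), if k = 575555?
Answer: 1/33220 ≈ 3.0102e-5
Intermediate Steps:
1/((-142766 + G) + k) = 1/((-142766 - 399569) + 575555) = 1/(-542335 + 575555) = 1/33220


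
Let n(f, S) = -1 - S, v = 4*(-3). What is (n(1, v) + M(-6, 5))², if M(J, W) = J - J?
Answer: 121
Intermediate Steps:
M(J, W) = 0
v = -12
(n(1, v) + M(-6, 5))² = ((-1 - 1*(-12)) + 0)² = ((-1 + 12) + 0)² = (11 + 0)² = 11² = 121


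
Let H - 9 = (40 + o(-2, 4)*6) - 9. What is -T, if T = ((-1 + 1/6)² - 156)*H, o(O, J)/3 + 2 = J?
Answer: 106229/9 ≈ 11803.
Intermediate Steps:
o(O, J) = -6 + 3*J
H = 76 (H = 9 + ((40 + (-6 + 3*4)*6) - 9) = 9 + ((40 + (-6 + 12)*6) - 9) = 9 + ((40 + 6*6) - 9) = 9 + ((40 + 36) - 9) = 9 + (76 - 9) = 9 + 67 = 76)
T = -106229/9 (T = ((-1 + 1/6)² - 156)*76 = ((-1 + ⅙)² - 156)*76 = ((-⅚)² - 156)*76 = (25/36 - 156)*76 = -5591/36*76 = -106229/9 ≈ -11803.)
-T = -1*(-106229/9) = 106229/9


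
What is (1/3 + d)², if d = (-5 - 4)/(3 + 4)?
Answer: 400/441 ≈ 0.90703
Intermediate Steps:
d = -9/7 ≈ -1.2857
(1/3 + d)² = (1/3 - 9/7)² = (⅓ - 9/7)² = (-20/21)² = 400/441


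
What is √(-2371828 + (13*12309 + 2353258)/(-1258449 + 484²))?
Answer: 97*I*√264425770812783/1024193 ≈ 1540.1*I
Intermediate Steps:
√(-2371828 + (13*12309 + 2353258)/(-1258449 + 484²)) = √(-2371828 + (160017 + 2353258)/(-1258449 + 234256)) = √(-2371828 + 2513275/(-1024193)) = √(-2371828 + 2513275*(-1/1024193)) = √(-2371828 - 2513275/1024193) = √(-2429212148079/1024193) = 97*I*√264425770812783/1024193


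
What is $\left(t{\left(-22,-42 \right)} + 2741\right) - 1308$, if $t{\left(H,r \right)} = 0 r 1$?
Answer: $1433$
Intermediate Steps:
$t{\left(H,r \right)} = 0$ ($t{\left(H,r \right)} = 0 \cdot 1 = 0$)
$\left(t{\left(-22,-42 \right)} + 2741\right) - 1308 = \left(0 + 2741\right) - 1308 = 2741 - 1308 = 1433$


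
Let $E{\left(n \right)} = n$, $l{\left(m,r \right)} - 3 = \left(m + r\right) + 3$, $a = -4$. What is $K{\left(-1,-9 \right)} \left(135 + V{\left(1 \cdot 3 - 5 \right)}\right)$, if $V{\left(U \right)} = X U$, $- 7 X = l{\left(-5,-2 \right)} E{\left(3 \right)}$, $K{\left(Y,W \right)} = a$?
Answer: $- \frac{3756}{7} \approx -536.57$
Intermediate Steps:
$l{\left(m,r \right)} = 6 + m + r$ ($l{\left(m,r \right)} = 3 + \left(\left(m + r\right) + 3\right) = 3 + \left(3 + m + r\right) = 6 + m + r$)
$K{\left(Y,W \right)} = -4$
$X = \frac{3}{7}$ ($X = - \frac{\left(6 - 5 - 2\right) 3}{7} = - \frac{\left(-1\right) 3}{7} = \left(- \frac{1}{7}\right) \left(-3\right) = \frac{3}{7} \approx 0.42857$)
$V{\left(U \right)} = \frac{3 U}{7}$
$K{\left(-1,-9 \right)} \left(135 + V{\left(1 \cdot 3 - 5 \right)}\right) = - 4 \left(135 + \frac{3 \left(1 \cdot 3 - 5\right)}{7}\right) = - 4 \left(135 + \frac{3 \left(3 - 5\right)}{7}\right) = - 4 \left(135 + \frac{3}{7} \left(-2\right)\right) = - 4 \left(135 - \frac{6}{7}\right) = \left(-4\right) \frac{939}{7} = - \frac{3756}{7}$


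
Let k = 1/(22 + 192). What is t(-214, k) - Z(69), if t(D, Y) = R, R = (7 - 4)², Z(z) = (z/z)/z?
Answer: 620/69 ≈ 8.9855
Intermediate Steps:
Z(z) = 1/z
k = 1/214 ≈ 0.0046729
R = 9 (R = 3² = 9)
t(D, Y) = 9
t(-214, k) - Z(69) = 9 - 1/69 = 620/69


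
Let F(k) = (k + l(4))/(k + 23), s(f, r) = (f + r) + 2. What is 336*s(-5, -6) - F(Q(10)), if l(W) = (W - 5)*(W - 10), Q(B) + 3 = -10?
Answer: -30233/10 ≈ -3023.3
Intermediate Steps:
s(f, r) = 2 + f + r
Q(B) = -13 (Q(B) = -3 - 10 = -13)
l(W) = (-10 + W)*(-5 + W) (l(W) = (-5 + W)*(-10 + W) = (-10 + W)*(-5 + W))
F(k) = (6 + k)/(23 + k) (F(k) = (k + (50 + 4² - 15*4))/(k + 23) = (k + (50 + 16 - 60))/(23 + k) = (k + 6)/(23 + k) = (6 + k)/(23 + k))
336*s(-5, -6) - F(Q(10)) = 336*(2 - 5 - 6) - (6 - 13)/(23 - 13) = 336*(-9) - (-7)/10 = -3024 - (-7)/10 = -3024 - 1*(-7/10) = -3024 + 7/10 = -30233/10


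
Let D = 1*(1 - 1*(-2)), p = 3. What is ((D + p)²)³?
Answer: 46656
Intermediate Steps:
D = 3 (D = 1*(1 + 2) = 1*3 = 3)
((D + p)²)³ = ((3 + 3)²)³ = (6²)³ = 36³ = 46656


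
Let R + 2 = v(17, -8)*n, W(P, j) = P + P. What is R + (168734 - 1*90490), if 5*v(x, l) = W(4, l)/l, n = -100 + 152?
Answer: 391158/5 ≈ 78232.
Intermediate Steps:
W(P, j) = 2*P
n = 52
v(x, l) = 8/(5*l) (v(x, l) = ((2*4)/l)/5 = (8/l)/5 = 8/(5*l))
R = -62/5 (R = -2 + ((8/5)/(-8))*52 = -2 + ((8/5)*(-⅛))*52 = -2 - ⅕*52 = -2 - 52/5 = -62/5 ≈ -12.400)
R + (168734 - 1*90490) = -62/5 + (168734 - 1*90490) = -62/5 + (168734 - 90490) = -62/5 + 78244 = 391158/5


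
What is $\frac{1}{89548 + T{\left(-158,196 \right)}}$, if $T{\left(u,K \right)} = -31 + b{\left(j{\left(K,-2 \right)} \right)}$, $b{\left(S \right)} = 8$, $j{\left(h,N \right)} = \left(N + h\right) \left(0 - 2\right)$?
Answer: $\frac{1}{89525} \approx 1.117 \cdot 10^{-5}$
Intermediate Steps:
$j{\left(h,N \right)} = - 2 N - 2 h$ ($j{\left(h,N \right)} = \left(N + h\right) \left(-2\right) = - 2 N - 2 h$)
$T{\left(u,K \right)} = -23$ ($T{\left(u,K \right)} = -31 + 8 = -23$)
$\frac{1}{89548 + T{\left(-158,196 \right)}} = \frac{1}{89548 - 23} = \frac{1}{89525}$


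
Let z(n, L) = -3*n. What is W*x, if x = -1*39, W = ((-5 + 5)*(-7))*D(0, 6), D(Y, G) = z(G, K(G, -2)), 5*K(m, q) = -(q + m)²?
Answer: 0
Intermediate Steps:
K(m, q) = -(m + q)²/5 (K(m, q) = (-(q + m)²)/5 = (-(m + q)²)/5 = -(m + q)²/5)
D(Y, G) = -3*G
W = 0 (W = ((-5 + 5)*(-7))*(-3*6) = (0*(-7))*(-18) = 0*(-18) = 0)
x = -39
W*x = 0*(-39) = 0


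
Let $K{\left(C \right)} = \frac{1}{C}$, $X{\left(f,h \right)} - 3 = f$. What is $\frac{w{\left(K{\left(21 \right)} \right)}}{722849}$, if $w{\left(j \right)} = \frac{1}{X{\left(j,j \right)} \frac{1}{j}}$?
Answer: $\frac{1}{46262336} \approx 2.1616 \cdot 10^{-8}$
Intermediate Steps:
$X{\left(f,h \right)} = 3 + f$
$w{\left(j \right)} = \frac{j}{3 + j}$ ($w{\left(j \right)} = \frac{1}{\left(3 + j\right) \frac{1}{j}} = \frac{1}{\frac{1}{j} \left(3 + j\right)} = \frac{j}{3 + j}$)
$\frac{w{\left(K{\left(21 \right)} \right)}}{722849} = \frac{\frac{1}{21} \frac{1}{3 + \frac{1}{21}}}{722849} = \frac{1}{21 \left(3 + \frac{1}{21}\right)} \frac{1}{722849} = \frac{1}{21 \cdot \frac{64}{21}} \cdot \frac{1}{722849} = \frac{1}{21} \cdot \frac{21}{64} \cdot \frac{1}{722849} = \frac{1}{64} \cdot \frac{1}{722849} = \frac{1}{46262336}$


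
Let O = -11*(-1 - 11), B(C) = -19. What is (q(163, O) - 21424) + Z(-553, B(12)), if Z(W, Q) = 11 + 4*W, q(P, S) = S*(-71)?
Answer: -32997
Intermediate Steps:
O = 132 (O = -11*(-12) = 132)
q(P, S) = -71*S
(q(163, O) - 21424) + Z(-553, B(12)) = (-71*132 - 21424) + (11 + 4*(-553)) = (-9372 - 21424) + (11 - 2212) = -30796 - 2201 = -32997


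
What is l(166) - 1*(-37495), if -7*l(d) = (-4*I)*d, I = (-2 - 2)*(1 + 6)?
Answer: 34839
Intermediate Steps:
I = -28 (I = -4*7 = -28)
l(d) = -16*d (l(d) = -(-4*(-28))*d/7 = -16*d)
l(166) - 1*(-37495) = -16*166 - 1*(-37495) = -2656 + 37495 = 34839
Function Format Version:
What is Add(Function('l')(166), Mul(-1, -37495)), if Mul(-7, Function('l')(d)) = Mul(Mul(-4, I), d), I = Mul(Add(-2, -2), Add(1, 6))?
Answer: 34839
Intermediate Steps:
I = -28 (I = Mul(-4, 7) = -28)
Function('l')(d) = Mul(-16, d) (Function('l')(d) = Mul(Rational(-1, 7), Mul(Mul(-4, -28), d)) = Mul(Rational(-1, 7), Mul(112, d)) = Mul(-16, d))
Add(Function('l')(166), Mul(-1, -37495)) = Add(Mul(-16, 166), Mul(-1, -37495)) = Add(-2656, 37495) = 34839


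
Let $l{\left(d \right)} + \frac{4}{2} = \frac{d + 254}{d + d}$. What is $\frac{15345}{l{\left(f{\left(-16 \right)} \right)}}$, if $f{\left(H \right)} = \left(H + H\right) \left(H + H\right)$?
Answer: $- \frac{15713280}{1409} \approx -11152.0$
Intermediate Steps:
$f{\left(H \right)} = 4 H^{2}$ ($f{\left(H \right)} = 2 H 2 H = 4 H^{2}$)
$l{\left(d \right)} = -2 + \frac{254 + d}{2 d}$ ($l{\left(d \right)} = -2 + \frac{d + 254}{d + d} = -2 + \frac{254 + d}{2 d}$)
$\frac{15345}{l{\left(f{\left(-16 \right)} \right)}} = \frac{15345}{- \frac{3}{2} + \frac{127}{4 \left(-16\right)^{2}}} = \frac{15345}{- \frac{3}{2} + \frac{127}{4 \cdot 256}} = \frac{15345}{- \frac{3}{2} + \frac{127}{1024}} = \frac{15345}{- \frac{1409}{1024}} = 15345 \left(- \frac{1024}{1409}\right) = - \frac{15713280}{1409}$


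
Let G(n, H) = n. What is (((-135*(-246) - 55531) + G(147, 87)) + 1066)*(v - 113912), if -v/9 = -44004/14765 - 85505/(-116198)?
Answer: 2062251609872602098/857831735 ≈ 2.4040e+9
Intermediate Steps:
v = 34656259203/1715663470 (v = -9*(-44004/14765 - 85505/(-116198)) = -9*(-44004*1/14765 - 85505*(-1/116198)) = -9*(-44004/14765 + 85505/116198) = -9*(-3850695467/1715663470) = 34656259203/1715663470 ≈ 20.200)
(((-135*(-246) - 55531) + G(147, 87)) + 1066)*(v - 113912) = (((-135*(-246) - 55531) + 147) + 1066)*(34656259203/1715663470 - 113912) = (((33210 - 55531) + 147) + 1066)*(-195400000935437/1715663470) = ((-22321 + 147) + 1066)*(-195400000935437/1715663470) = (-22174 + 1066)*(-195400000935437/1715663470) = -21108*(-195400000935437/1715663470) = 2062251609872602098/857831735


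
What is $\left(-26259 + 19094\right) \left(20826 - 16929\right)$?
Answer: $-27922005$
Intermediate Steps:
$\left(-26259 + 19094\right) \left(20826 - 16929\right) = \left(-7165\right) 3897 = -27922005$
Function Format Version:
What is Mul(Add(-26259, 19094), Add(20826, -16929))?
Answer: -27922005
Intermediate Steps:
Mul(Add(-26259, 19094), Add(20826, -16929)) = Mul(-7165, 3897) = -27922005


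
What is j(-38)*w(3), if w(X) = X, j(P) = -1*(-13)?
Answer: 39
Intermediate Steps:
j(P) = 13
j(-38)*w(3) = 13*3 = 39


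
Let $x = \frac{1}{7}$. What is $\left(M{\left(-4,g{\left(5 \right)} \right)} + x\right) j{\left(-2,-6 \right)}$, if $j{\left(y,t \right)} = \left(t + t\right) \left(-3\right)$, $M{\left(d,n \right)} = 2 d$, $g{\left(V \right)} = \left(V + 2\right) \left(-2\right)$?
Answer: $- \frac{1980}{7} \approx -282.86$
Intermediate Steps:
$g{\left(V \right)} = -4 - 2 V$ ($g{\left(V \right)} = \left(2 + V\right) \left(-2\right) = -4 - 2 V$)
$j{\left(y,t \right)} = - 6 t$ ($j{\left(y,t \right)} = 2 t \left(-3\right) = - 6 t$)
$x = \frac{1}{7} \approx 0.14286$
$\left(M{\left(-4,g{\left(5 \right)} \right)} + x\right) j{\left(-2,-6 \right)} = \left(2 \left(-4\right) + \frac{1}{7}\right) \left(\left(-6\right) \left(-6\right)\right) = \left(-8 + \frac{1}{7}\right) 36 = \left(- \frac{55}{7}\right) 36 = - \frac{1980}{7}$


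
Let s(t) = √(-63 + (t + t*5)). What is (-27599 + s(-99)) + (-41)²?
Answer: -25918 + 3*I*√73 ≈ -25918.0 + 25.632*I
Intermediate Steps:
s(t) = √(-63 + 6*t) (s(t) = √(-63 + (t + 5*t)) = √(-63 + 6*t))
(-27599 + s(-99)) + (-41)² = (-27599 + √(-63 + 6*(-99))) + (-41)² = (-27599 + √(-63 - 594)) + 1681 = (-27599 + √(-657)) + 1681 = (-27599 + 3*I*√73) + 1681 = -25918 + 3*I*√73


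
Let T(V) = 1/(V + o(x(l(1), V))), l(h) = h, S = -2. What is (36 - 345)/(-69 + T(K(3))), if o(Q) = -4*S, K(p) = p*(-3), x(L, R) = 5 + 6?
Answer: 309/70 ≈ 4.4143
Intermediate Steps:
x(L, R) = 11
K(p) = -3*p
o(Q) = 8 (o(Q) = -4*(-2) = 8)
T(V) = 1/(8 + V) (T(V) = 1/(V + 8) = 1/(8 + V))
(36 - 345)/(-69 + T(K(3))) = (36 - 345)/(-69 + 1/(8 - 3*3)) = -309/(-69 + 1/(8 - 9)) = -309/(-69 + 1/(-1)) = -309/(-69 - 1) = -309/(-70) = -309*(-1/70) = 309/70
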